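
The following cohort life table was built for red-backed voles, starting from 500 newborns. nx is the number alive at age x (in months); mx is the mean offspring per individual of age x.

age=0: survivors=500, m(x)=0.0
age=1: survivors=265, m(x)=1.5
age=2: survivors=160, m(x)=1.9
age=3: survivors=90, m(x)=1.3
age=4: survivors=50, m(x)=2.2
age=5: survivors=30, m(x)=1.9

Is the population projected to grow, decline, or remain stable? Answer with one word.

lx = nx/n0 = nx/500: 1, 0.53, 0.32, 0.18, 0.1, 0.06
R0 = Σ lx·mx = 0 + 0.795 + 0.608 + 0.234 + 0.22 + 0.114 = 1.971
R0 > 1, so the population is growing.

growing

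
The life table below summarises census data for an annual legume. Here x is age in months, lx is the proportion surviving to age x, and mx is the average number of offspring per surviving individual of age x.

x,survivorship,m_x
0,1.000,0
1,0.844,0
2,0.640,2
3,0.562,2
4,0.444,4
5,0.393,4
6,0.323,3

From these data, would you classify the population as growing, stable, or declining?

growing

R0 = Σ lx·mx = 0 + 0 + 1.28 + 1.124 + 1.776 + 1.572 + 0.969 = 6.721
R0 > 1, so the population is growing.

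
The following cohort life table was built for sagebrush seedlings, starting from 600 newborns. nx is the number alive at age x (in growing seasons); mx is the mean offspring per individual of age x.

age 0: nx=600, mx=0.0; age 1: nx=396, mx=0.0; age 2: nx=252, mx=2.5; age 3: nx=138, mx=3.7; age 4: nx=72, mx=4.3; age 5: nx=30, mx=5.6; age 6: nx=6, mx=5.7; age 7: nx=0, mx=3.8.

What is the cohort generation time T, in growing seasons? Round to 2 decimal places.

3.07

lx = nx/n0 = nx/600: 1, 0.66, 0.42, 0.23, 0.12, 0.05, 0.01, 0
lx·mx: 0, 0, 1.05, 0.851, 0.516, 0.28, 0.057, 0 → R0 = 2.754
x·lx·mx: 0, 0, 2.1, 2.553, 2.064, 1.4, 0.342, 0 → Σ = 8.459
T = 8.459 / 2.754 = 3.071532… → 3.07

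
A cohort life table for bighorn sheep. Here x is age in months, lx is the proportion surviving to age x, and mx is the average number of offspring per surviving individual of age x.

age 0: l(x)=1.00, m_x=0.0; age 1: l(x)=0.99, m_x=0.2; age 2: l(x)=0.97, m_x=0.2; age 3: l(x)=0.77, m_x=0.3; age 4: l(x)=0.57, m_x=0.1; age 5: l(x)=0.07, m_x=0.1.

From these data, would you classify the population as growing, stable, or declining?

R0 = Σ lx·mx = 0 + 0.198 + 0.194 + 0.231 + 0.057 + 0.007 = 0.687
R0 < 1, so the population is declining.

declining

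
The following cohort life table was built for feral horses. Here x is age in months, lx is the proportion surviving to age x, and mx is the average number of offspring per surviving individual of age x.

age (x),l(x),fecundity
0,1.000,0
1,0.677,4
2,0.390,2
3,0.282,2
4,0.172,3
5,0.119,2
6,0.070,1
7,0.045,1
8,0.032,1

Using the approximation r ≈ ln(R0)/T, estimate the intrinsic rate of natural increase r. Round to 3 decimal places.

0.777

R0 = Σ lx·mx = 0 + 2.708 + 0.78 + 0.564 + 0.516 + 0.238 + 0.07 + 0.045 + 0.032 = 4.953
Σ x·lx·mx = 10.205; T = 10.205/4.953 = 2.06037…
r ≈ ln(R0)/T = ln(4.953)/2.06037… = 0.77656… → 0.777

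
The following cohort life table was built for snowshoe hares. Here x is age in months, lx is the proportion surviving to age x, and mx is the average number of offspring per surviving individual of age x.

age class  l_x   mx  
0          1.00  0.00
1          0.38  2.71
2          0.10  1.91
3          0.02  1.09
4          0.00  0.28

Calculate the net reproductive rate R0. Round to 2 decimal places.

lx·mx by age: 0, 1.0298, 0.191, 0.0218, 0
R0 = Σ lx·mx = 1.2426 → 1.24

1.24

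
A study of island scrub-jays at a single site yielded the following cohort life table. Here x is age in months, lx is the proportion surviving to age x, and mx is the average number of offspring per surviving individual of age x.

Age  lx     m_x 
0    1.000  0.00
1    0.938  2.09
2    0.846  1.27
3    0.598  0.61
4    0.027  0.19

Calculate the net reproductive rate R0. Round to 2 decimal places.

3.40

lx·mx by age: 0, 1.96042, 1.07442, 0.36478, 0.00513
R0 = Σ lx·mx = 3.40475 → 3.40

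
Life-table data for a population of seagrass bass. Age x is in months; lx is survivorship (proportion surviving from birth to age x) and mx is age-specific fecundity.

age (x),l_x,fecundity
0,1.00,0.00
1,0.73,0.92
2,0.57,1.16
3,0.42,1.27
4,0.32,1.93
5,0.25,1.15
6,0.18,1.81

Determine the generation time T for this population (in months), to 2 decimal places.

3.05

lx·mx: 0, 0.6716, 0.6612, 0.5334, 0.6176, 0.2875, 0.3258 → R0 = 3.0971
x·lx·mx: 0, 0.6716, 1.3224, 1.6002, 2.4704, 1.4375, 1.9548 → Σ = 9.4569
T = 9.4569 / 3.0971 = 3.053469… → 3.05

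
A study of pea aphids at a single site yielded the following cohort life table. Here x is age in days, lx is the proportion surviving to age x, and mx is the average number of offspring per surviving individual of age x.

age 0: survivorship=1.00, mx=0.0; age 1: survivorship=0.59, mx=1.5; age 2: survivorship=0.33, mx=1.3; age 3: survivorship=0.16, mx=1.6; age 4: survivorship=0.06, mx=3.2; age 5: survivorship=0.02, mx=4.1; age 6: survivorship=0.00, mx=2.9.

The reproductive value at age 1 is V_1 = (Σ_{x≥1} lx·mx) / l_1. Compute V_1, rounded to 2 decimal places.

3.13

lx·mx for x ≥ 1: 0.885, 0.429, 0.256, 0.192, 0.082, 0 → sum = 1.844
V_1 = 1.844 / l_1 = 1.844 / 0.59 = 3.125424… → 3.13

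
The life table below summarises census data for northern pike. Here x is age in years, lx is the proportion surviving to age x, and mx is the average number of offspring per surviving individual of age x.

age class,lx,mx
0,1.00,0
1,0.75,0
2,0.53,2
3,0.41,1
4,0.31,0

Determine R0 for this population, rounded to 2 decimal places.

lx·mx by age: 0, 0, 1.06, 0.41, 0
R0 = Σ lx·mx = 1.47 → 1.47

1.47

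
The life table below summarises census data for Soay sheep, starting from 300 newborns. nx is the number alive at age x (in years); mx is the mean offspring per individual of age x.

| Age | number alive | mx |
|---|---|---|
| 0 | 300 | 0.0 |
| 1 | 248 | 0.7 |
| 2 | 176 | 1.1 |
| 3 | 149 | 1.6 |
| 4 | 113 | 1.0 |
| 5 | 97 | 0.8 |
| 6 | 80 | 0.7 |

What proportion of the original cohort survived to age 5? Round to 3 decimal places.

l_5 = n_5/n_0 = 97/300 = 0.323333… → 0.323

0.323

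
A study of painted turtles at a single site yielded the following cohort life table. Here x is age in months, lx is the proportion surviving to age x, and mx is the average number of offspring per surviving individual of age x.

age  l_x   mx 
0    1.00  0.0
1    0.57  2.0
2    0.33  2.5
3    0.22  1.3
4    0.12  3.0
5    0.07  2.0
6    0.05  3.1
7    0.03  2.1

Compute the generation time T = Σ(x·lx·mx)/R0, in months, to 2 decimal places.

lx·mx: 0, 1.14, 0.825, 0.286, 0.36, 0.14, 0.155, 0.063 → R0 = 2.969
x·lx·mx: 0, 1.14, 1.65, 0.858, 1.44, 0.7, 0.93, 0.441 → Σ = 7.159
T = 7.159 / 2.969 = 2.41125… → 2.41

2.41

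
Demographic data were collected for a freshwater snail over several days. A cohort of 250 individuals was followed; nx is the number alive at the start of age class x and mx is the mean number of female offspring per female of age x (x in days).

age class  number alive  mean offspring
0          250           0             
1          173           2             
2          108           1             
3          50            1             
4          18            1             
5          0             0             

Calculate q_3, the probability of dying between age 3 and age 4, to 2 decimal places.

0.64

lx = nx/n0 = nx/250: 1, 0.692, 0.432, 0.2, 0.072, 0
q_3 = (l_3 − l_4) / l_3 = (0.2 − 0.072) / 0.2
     = 0.128 / 0.2 = 0.64 → 0.64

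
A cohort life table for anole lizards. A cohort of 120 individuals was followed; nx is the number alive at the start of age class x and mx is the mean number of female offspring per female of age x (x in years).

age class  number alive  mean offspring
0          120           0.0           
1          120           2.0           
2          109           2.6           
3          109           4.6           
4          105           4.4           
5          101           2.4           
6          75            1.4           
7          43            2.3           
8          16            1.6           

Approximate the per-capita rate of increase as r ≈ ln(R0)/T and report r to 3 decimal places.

0.793

lx = nx/n0 = nx/120: 1, 1, 0.90833…, 0.90833…, 0.875, 0.84167…, 0.625, 0.35833…, 0.13333…
R0 = Σ lx·mx = 0 + 2 + 2.36167… + 4.17833… + 3.85 + 2.02… + 0.875 + 0.82417… + 0.21333… = 16.3225…
Σ x·lx·mx = 57.484167…; T = 57.484167…/16.3225… = 3.52177…
r ≈ ln(R0)/T = ln(16.3225…)/3.52177… = 0.79294… → 0.793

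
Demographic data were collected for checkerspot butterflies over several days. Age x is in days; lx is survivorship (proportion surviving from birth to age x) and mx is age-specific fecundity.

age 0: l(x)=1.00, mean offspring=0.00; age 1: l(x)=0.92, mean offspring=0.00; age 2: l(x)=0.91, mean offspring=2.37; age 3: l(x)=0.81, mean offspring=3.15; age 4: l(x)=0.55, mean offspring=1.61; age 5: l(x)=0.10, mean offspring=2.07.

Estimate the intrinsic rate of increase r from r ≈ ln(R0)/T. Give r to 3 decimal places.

0.616

R0 = Σ lx·mx = 0 + 0 + 2.1567 + 2.5515 + 0.8855 + 0.207 = 5.8007
Σ x·lx·mx = 16.5449; T = 16.5449/5.8007 = 2.85222…
r ≈ ln(R0)/T = ln(5.8007)/2.85222… = 0.61635… → 0.616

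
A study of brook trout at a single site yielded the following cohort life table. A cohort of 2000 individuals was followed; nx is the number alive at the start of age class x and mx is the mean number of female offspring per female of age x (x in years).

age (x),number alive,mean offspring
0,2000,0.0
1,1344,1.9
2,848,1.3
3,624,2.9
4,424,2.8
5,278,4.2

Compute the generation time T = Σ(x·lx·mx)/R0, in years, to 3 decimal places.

lx = nx/n0 = nx/2000: 1, 0.672, 0.424, 0.312, 0.212, 0.139
lx·mx: 0, 1.2768, 0.5512, 0.9048, 0.5936, 0.5838 → R0 = 3.9102
x·lx·mx: 0, 1.2768, 1.1024, 2.7144, 2.3744, 2.919 → Σ = 10.387
T = 10.387 / 3.9102 = 2.656386… → 2.656

2.656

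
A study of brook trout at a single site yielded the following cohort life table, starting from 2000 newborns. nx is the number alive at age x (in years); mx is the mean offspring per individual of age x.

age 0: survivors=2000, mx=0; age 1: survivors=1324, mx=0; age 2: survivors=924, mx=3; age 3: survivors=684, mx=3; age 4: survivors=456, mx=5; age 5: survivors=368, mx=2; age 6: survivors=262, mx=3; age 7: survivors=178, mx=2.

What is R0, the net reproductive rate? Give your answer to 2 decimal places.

4.49

lx = nx/n0 = nx/2000: 1, 0.662, 0.462, 0.342, 0.228, 0.184, 0.131, 0.089
lx·mx by age: 0, 0, 1.386, 1.026, 1.14, 0.368, 0.393, 0.178
R0 = Σ lx·mx = 4.491 → 4.49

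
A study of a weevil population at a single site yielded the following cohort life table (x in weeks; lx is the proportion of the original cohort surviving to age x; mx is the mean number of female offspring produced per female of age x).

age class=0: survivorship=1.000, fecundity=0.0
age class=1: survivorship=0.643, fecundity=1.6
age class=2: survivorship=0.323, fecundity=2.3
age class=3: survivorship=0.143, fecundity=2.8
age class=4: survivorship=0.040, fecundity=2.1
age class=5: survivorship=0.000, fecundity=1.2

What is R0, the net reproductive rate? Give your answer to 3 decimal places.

lx·mx by age: 0, 1.0288, 0.7429, 0.4004, 0.084, 0
R0 = Σ lx·mx = 2.2561 → 2.256

2.256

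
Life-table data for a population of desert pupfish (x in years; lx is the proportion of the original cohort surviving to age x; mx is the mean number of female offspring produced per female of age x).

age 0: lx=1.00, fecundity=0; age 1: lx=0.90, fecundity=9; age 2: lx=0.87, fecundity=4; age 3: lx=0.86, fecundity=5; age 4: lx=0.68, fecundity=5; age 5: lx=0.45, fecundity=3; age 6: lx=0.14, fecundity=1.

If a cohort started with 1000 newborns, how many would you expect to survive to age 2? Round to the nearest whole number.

870

Expected survivors = N0 · l_2 = 1000 × 0.87 = 870 → 870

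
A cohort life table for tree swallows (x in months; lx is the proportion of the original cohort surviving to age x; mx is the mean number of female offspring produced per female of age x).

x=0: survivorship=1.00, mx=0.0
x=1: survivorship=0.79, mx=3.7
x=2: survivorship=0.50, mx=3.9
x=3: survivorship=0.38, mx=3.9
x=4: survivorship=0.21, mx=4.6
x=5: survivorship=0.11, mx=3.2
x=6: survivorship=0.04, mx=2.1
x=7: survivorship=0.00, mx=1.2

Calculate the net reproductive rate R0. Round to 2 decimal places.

lx·mx by age: 0, 2.923, 1.95, 1.482, 0.966, 0.352, 0.084, 0
R0 = Σ lx·mx = 7.757 → 7.76

7.76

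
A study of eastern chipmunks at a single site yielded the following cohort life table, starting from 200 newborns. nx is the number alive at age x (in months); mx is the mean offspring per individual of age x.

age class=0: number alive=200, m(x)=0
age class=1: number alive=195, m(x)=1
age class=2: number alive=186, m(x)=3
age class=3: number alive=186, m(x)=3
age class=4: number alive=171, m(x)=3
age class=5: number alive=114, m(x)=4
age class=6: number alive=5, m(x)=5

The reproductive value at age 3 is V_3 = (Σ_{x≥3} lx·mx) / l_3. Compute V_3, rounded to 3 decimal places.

8.344

lx = nx/n0 = nx/200: 1, 0.975, 0.93, 0.93, 0.855, 0.57, 0.025
lx·mx for x ≥ 3: 2.79, 2.565, 2.28, 0.125 → sum = 7.76
V_3 = 7.76 / l_3 = 7.76 / 0.93 = 8.344086… → 8.344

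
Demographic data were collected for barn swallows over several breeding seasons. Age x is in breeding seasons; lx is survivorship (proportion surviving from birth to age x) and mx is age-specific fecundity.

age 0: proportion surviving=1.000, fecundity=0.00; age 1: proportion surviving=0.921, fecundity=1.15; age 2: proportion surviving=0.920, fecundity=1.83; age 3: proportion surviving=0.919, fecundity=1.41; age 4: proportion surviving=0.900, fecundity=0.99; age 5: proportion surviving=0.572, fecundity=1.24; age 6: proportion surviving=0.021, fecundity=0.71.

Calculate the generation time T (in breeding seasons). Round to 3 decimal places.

lx·mx: 0, 1.05915, 1.6836, 1.29579, 0.891, 0.70928, 0.01491 → R0 = 5.65373
x·lx·mx: 0, 1.05915, 3.3672, 3.88737, 3.564, 3.5464, 0.08946 → Σ = 15.51358
T = 15.51358 / 5.65373 = 2.743955… → 2.744

2.744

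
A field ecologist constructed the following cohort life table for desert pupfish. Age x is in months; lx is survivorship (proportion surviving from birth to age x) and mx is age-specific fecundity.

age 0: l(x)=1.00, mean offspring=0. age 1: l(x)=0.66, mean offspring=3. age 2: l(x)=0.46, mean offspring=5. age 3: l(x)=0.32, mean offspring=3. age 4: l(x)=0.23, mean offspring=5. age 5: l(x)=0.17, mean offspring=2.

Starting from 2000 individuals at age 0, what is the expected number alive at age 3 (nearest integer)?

Expected survivors = N0 · l_3 = 2000 × 0.32 = 640 → 640

640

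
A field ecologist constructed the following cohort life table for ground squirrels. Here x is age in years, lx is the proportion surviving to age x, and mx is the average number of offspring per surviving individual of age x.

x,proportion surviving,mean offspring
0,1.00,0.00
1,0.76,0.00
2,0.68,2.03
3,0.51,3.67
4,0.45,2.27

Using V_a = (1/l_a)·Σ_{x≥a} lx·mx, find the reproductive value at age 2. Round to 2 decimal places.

6.28

lx·mx for x ≥ 2: 1.3804, 1.8717, 1.0215 → sum = 4.2736
V_2 = 4.2736 / l_2 = 4.2736 / 0.68 = 6.284706… → 6.28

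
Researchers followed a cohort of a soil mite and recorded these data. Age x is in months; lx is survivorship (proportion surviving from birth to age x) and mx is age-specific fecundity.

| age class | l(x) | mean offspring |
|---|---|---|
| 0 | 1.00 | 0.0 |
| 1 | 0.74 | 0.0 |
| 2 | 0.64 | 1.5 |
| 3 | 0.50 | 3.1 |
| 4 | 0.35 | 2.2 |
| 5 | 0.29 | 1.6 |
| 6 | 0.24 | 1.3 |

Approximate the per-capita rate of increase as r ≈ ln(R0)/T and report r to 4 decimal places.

R0 = Σ lx·mx = 0 + 0 + 0.96 + 1.55 + 0.77 + 0.464 + 0.312 = 4.056
Σ x·lx·mx = 13.842; T = 13.842/4.056 = 3.41272…
r ≈ ln(R0)/T = ln(4.056)/3.41272… = 0.410288… → 0.4103

0.4103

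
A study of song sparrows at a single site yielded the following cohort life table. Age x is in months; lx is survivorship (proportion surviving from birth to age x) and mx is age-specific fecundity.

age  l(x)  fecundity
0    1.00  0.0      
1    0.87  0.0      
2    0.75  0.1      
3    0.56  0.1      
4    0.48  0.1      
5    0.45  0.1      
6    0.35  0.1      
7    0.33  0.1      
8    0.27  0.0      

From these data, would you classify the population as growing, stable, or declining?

R0 = Σ lx·mx = 0 + 0 + 0.075 + 0.056 + 0.048 + 0.045 + 0.035 + 0.033 + 0 = 0.292
R0 < 1, so the population is declining.

declining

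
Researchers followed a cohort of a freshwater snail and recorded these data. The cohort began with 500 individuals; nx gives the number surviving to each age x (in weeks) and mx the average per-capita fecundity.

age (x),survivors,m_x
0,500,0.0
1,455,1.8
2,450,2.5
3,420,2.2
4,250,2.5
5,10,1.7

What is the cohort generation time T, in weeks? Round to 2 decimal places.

2.40

lx = nx/n0 = nx/500: 1, 0.91, 0.9, 0.84, 0.5, 0.02
lx·mx: 0, 1.638, 2.25, 1.848, 1.25, 0.034 → R0 = 7.02
x·lx·mx: 0, 1.638, 4.5, 5.544, 5, 0.17 → Σ = 16.852
T = 16.852 / 7.02 = 2.40057… → 2.40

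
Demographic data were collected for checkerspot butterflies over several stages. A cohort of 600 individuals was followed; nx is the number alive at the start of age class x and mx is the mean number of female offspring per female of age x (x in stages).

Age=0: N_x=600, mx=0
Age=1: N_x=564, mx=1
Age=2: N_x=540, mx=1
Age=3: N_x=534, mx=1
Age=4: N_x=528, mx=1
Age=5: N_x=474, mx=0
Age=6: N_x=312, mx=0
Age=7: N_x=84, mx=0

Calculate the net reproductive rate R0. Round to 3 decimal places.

lx = nx/n0 = nx/600: 1, 0.94, 0.9, 0.89, 0.88, 0.79, 0.52, 0.14
lx·mx by age: 0, 0.94, 0.9, 0.89, 0.88, 0, 0, 0
R0 = Σ lx·mx = 3.61 → 3.610

3.610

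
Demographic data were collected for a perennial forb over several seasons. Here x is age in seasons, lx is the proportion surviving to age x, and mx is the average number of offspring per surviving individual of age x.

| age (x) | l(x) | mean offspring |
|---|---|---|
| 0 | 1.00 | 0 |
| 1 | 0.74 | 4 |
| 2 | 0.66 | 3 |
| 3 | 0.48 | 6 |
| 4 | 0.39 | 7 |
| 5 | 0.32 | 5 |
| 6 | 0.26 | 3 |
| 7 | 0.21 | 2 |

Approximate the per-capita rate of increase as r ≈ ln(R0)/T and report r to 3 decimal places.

0.822

R0 = Σ lx·mx = 0 + 2.96 + 1.98 + 2.88 + 2.73 + 1.6 + 0.78 + 0.42 = 13.35
Σ x·lx·mx = 42.1; T = 42.1/13.35 = 3.15356…
r ≈ ln(R0)/T = ln(13.35)/3.15356… = 0.82178… → 0.822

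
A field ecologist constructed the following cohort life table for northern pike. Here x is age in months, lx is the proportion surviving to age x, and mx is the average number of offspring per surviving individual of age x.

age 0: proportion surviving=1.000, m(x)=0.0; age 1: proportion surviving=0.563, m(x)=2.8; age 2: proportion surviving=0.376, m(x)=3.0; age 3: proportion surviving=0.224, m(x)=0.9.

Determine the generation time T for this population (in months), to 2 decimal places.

1.53

lx·mx: 0, 1.5764, 1.128, 0.2016 → R0 = 2.906
x·lx·mx: 0, 1.5764, 2.256, 0.6048 → Σ = 4.4372
T = 4.4372 / 2.906 = 1.52691… → 1.53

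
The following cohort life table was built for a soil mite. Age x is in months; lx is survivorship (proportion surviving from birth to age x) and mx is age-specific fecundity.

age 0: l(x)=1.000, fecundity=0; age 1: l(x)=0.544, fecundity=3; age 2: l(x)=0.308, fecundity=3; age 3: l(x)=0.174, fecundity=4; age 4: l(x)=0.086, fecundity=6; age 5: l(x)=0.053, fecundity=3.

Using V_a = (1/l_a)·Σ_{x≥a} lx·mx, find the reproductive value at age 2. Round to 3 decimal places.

7.451

lx·mx for x ≥ 2: 0.924, 0.696, 0.516, 0.159 → sum = 2.295
V_2 = 2.295 / l_2 = 2.295 / 0.308 = 7.451299… → 7.451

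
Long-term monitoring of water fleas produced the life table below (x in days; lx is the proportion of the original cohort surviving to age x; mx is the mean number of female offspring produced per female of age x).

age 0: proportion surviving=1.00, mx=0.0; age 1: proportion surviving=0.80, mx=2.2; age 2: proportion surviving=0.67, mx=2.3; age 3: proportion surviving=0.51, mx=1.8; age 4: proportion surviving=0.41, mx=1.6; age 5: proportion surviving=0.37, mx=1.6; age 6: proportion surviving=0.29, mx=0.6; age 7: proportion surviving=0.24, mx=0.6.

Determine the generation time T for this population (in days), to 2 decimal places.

lx·mx: 0, 1.76, 1.541, 0.918, 0.656, 0.592, 0.174, 0.144 → R0 = 5.785
x·lx·mx: 0, 1.76, 3.082, 2.754, 2.624, 2.96, 1.044, 1.008 → Σ = 15.232
T = 15.232 / 5.785 = 2.633016… → 2.63

2.63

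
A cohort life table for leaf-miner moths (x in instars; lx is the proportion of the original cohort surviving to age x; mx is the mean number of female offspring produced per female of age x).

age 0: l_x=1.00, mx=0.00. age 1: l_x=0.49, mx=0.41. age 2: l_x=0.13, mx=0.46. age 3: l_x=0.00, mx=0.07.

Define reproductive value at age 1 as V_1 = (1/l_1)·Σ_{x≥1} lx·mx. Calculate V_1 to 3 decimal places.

0.532

lx·mx for x ≥ 1: 0.2009, 0.0598, 0 → sum = 0.2607
V_1 = 0.2607 / l_1 = 0.2607 / 0.49 = 0.532041… → 0.532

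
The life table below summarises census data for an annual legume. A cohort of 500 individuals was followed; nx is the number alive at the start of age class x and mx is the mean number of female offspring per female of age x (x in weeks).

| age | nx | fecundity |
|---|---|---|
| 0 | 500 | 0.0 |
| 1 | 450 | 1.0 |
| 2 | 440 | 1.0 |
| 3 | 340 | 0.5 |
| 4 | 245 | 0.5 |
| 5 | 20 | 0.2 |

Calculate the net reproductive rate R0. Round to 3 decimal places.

2.373

lx = nx/n0 = nx/500: 1, 0.9, 0.88, 0.68, 0.49, 0.04
lx·mx by age: 0, 0.9, 0.88, 0.34, 0.245, 0.008
R0 = Σ lx·mx = 2.373 → 2.373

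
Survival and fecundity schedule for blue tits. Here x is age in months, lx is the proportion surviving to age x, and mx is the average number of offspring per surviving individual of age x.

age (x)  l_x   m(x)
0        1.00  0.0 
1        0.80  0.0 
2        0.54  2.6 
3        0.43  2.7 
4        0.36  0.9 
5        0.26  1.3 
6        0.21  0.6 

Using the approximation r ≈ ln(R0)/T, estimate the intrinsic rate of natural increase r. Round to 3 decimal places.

0.404

R0 = Σ lx·mx = 0 + 0 + 1.404 + 1.161 + 0.324 + 0.338 + 0.126 = 3.353
Σ x·lx·mx = 10.033; T = 10.033/3.353 = 2.99225…
r ≈ ln(R0)/T = ln(3.353)/2.99225… = 0.40433… → 0.404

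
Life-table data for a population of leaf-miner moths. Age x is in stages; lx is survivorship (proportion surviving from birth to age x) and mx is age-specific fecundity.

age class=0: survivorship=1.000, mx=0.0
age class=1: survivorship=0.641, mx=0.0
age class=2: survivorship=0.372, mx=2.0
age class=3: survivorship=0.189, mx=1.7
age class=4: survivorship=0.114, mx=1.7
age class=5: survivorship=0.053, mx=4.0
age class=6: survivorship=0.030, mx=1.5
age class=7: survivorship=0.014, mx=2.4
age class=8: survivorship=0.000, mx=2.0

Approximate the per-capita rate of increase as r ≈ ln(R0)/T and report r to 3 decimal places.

R0 = Σ lx·mx = 0 + 0 + 0.744 + 0.3213 + 0.1938 + 0.212 + 0.045 + 0.0336 + 0 = 1.5497
Σ x·lx·mx = 4.7923; T = 4.7923/1.5497 = 3.0924…
r ≈ ln(R0)/T = ln(1.5497)/3.0924… = 0.14166… → 0.142

0.142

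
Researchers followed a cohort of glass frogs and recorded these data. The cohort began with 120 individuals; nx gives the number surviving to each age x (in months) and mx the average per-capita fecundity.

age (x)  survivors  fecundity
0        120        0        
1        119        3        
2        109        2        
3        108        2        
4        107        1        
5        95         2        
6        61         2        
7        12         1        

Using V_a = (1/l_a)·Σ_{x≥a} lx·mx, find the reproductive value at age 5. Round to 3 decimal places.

lx = nx/n0 = nx/120: 1, 0.99167…, 0.90833…, 0.9, 0.89167…, 0.79167…, 0.50833…, 0.1
lx·mx for x ≥ 5: 1.583333…, 1.016667…, 0.1 → sum = 2.7…
V_5 = 2.7… / l_5 = 2.7… / 0.791667… = 3.410526… → 3.411

3.411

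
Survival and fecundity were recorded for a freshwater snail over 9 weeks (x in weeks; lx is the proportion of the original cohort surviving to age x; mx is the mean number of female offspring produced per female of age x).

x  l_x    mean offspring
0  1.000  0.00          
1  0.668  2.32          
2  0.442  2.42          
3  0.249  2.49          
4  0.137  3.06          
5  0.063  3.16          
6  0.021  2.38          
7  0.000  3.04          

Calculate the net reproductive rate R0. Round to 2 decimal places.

lx·mx by age: 0, 1.54976, 1.06964, 0.62001, 0.41922, 0.19908, 0.04998, 0
R0 = Σ lx·mx = 3.90769 → 3.91

3.91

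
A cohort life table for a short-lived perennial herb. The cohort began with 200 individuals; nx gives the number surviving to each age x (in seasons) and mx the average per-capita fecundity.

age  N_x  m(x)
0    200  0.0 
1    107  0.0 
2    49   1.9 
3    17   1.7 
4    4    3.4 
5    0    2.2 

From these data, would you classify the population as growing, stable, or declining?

declining

lx = nx/n0 = nx/200: 1, 0.535, 0.245, 0.085, 0.02, 0
R0 = Σ lx·mx = 0 + 0 + 0.4655 + 0.1445 + 0.068 + 0 = 0.678
R0 < 1, so the population is declining.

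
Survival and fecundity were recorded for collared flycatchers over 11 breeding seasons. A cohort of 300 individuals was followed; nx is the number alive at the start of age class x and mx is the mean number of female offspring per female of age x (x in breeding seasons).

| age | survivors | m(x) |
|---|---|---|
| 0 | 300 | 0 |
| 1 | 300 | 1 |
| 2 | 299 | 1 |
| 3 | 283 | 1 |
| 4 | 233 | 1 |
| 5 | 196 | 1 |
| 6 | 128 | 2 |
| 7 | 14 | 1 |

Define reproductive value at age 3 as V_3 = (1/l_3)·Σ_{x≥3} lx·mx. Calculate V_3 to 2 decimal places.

3.47

lx = nx/n0 = nx/300: 1, 1, 0.99667…, 0.94333…, 0.77667…, 0.65333…, 0.42667…, 0.04667…
lx·mx for x ≥ 3: 0.943333…, 0.776667…, 0.653333…, 0.853333…, 0.046667… → sum = 3.273333…
V_3 = 3.273333… / l_3 = 3.273333… / 0.943333… = 3.469965… → 3.47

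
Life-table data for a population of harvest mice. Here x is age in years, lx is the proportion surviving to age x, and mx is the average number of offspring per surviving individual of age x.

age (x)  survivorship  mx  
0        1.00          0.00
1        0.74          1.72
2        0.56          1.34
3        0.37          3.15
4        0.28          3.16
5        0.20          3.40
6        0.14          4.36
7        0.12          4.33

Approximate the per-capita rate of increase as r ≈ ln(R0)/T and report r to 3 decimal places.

R0 = Σ lx·mx = 0 + 1.2728 + 0.7504 + 1.1655 + 0.8848 + 0.68 + 0.6104 + 0.5196 = 5.8835
Σ x·lx·mx = 20.5089; T = 20.5089/5.8835 = 3.48583…
r ≈ ln(R0)/T = ln(5.8835)/3.48583… = 0.50839… → 0.508

0.508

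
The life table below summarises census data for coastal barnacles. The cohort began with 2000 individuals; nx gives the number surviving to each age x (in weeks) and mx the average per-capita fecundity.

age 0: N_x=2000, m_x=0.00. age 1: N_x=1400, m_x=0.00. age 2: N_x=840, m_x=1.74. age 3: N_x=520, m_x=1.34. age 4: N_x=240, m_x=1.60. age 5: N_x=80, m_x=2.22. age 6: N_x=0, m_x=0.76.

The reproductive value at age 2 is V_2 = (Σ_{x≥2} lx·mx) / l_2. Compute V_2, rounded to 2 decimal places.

3.24

lx = nx/n0 = nx/2000: 1, 0.7, 0.42, 0.26, 0.12, 0.04, 0
lx·mx for x ≥ 2: 0.7308, 0.3484, 0.192, 0.0888, 0 → sum = 1.36
V_2 = 1.36 / l_2 = 1.36 / 0.42 = 3.238095… → 3.24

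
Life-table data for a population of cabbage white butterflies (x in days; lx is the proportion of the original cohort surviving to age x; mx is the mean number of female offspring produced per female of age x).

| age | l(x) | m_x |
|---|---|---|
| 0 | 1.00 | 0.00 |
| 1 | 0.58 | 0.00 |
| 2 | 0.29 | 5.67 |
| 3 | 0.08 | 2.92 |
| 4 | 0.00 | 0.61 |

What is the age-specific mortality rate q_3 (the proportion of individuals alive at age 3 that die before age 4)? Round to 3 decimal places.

q_3 = (l_3 − l_4) / l_3 = (0.08 − 0) / 0.08
     = 0.08 / 0.08 = 1 → 1.000

1.000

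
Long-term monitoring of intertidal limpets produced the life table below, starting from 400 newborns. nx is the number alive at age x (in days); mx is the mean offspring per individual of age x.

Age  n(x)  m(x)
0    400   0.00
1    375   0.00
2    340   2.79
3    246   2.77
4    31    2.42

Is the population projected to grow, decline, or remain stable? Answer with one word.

growing

lx = nx/n0 = nx/400: 1, 0.9375, 0.85, 0.615, 0.0775
R0 = Σ lx·mx = 0 + 0 + 2.3715 + 1.70355 + 0.18755 = 4.2626
R0 > 1, so the population is growing.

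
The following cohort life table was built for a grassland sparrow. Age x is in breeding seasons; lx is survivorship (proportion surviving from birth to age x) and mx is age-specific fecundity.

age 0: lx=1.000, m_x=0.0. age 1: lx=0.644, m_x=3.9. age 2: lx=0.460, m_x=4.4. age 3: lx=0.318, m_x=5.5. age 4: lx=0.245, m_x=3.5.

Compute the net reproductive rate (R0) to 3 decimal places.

lx·mx by age: 0, 2.5116, 2.024, 1.749, 0.8575
R0 = Σ lx·mx = 7.1421 → 7.142

7.142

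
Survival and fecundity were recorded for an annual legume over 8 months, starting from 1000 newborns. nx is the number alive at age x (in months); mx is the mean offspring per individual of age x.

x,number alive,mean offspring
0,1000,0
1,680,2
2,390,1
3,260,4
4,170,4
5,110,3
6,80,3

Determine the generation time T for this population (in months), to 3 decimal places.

2.740

lx = nx/n0 = nx/1000: 1, 0.68, 0.39, 0.26, 0.17, 0.11, 0.08
lx·mx: 0, 1.36, 0.39, 1.04, 0.68, 0.33, 0.24 → R0 = 4.04
x·lx·mx: 0, 1.36, 0.78, 3.12, 2.72, 1.65, 1.44 → Σ = 11.07
T = 11.07 / 4.04 = 2.740099… → 2.740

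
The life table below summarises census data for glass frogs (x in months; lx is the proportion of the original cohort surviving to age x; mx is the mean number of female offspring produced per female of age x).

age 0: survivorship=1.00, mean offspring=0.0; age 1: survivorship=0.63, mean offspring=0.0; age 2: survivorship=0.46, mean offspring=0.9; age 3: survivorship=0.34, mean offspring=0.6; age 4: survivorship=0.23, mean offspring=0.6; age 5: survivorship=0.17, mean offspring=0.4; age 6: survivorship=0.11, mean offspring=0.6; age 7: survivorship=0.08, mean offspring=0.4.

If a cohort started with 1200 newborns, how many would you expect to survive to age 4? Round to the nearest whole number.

276

Expected survivors = N0 · l_4 = 1200 × 0.23 = 276 → 276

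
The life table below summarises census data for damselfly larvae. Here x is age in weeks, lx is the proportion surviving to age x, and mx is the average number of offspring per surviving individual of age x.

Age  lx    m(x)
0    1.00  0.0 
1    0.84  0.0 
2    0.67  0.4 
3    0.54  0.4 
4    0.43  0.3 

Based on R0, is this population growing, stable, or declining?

R0 = Σ lx·mx = 0 + 0 + 0.268 + 0.216 + 0.129 = 0.613
R0 < 1, so the population is declining.

declining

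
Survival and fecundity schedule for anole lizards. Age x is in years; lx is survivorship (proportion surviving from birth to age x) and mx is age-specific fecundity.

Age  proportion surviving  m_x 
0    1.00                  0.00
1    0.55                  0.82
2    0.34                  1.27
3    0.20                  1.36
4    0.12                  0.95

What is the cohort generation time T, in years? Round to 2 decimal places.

2.04

lx·mx: 0, 0.451, 0.4318, 0.272, 0.114 → R0 = 1.2688
x·lx·mx: 0, 0.451, 0.8636, 0.816, 0.456 → Σ = 2.5866
T = 2.5866 / 1.2688 = 2.038619… → 2.04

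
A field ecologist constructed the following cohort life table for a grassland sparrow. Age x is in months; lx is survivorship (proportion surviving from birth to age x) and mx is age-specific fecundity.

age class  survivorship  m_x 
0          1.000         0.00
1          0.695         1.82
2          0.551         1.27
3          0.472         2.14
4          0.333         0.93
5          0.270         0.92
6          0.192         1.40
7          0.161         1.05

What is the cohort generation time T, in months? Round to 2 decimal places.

2.76

lx·mx: 0, 1.2649, 0.69977, 1.01008, 0.30969, 0.2484, 0.2688, 0.16905 → R0 = 3.97069
x·lx·mx: 0, 1.2649, 1.39954, 3.03024, 1.23876, 1.242, 1.6128, 1.18335 → Σ = 10.97159
T = 10.97159 / 3.97069 = 2.763144… → 2.76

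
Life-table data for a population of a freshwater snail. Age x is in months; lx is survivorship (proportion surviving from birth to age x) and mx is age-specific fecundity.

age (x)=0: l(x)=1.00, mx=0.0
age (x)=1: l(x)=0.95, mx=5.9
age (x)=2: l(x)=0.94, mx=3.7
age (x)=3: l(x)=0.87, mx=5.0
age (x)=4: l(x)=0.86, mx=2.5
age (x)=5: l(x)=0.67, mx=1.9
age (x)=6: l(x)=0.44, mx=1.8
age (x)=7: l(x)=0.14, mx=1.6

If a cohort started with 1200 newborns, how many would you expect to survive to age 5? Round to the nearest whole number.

Expected survivors = N0 · l_5 = 1200 × 0.67 = 804 → 804

804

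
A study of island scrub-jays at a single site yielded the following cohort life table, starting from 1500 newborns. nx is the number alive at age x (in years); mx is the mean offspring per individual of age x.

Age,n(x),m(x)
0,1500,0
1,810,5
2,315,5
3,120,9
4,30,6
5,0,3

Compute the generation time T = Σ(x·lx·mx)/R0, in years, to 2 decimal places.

lx = nx/n0 = nx/1500: 1, 0.54, 0.21, 0.08, 0.02, 0
lx·mx: 0, 2.7, 1.05, 0.72, 0.12, 0 → R0 = 4.59
x·lx·mx: 0, 2.7, 2.1, 2.16, 0.48, 0 → Σ = 7.44
T = 7.44 / 4.59 = 1.620915… → 1.62

1.62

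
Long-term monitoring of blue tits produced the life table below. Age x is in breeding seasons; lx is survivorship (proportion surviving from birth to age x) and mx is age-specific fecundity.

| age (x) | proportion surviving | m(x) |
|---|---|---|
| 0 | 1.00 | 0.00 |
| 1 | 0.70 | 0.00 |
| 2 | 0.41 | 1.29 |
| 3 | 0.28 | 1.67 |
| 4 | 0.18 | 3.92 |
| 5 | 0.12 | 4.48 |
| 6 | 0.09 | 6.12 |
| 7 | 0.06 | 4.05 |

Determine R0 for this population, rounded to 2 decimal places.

3.03

lx·mx by age: 0, 0, 0.5289, 0.4676, 0.7056, 0.5376, 0.5508, 0.243
R0 = Σ lx·mx = 3.0335 → 3.03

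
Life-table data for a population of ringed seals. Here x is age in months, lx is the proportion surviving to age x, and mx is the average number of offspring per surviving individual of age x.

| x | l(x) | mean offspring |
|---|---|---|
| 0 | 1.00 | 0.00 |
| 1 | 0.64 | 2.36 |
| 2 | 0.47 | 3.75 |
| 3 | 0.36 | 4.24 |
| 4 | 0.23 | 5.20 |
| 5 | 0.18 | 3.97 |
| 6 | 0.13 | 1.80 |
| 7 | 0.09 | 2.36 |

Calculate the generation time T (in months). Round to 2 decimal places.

2.92

lx·mx: 0, 1.5104, 1.7625, 1.5264, 1.196, 0.7146, 0.234, 0.2124 → R0 = 7.1563
x·lx·mx: 0, 1.5104, 3.525, 4.5792, 4.784, 3.573, 1.404, 1.4868 → Σ = 20.8624
T = 20.8624 / 7.1563 = 2.91525… → 2.92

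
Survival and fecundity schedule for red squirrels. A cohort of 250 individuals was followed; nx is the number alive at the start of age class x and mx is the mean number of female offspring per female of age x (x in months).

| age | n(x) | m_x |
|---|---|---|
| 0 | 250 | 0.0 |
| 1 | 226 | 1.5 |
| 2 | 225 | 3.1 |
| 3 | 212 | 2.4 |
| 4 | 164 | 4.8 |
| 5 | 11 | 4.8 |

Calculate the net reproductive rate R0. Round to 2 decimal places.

lx = nx/n0 = nx/250: 1, 0.904, 0.9, 0.848, 0.656, 0.044
lx·mx by age: 0, 1.356, 2.79, 2.0352, 3.1488, 0.2112
R0 = Σ lx·mx = 9.5412 → 9.54

9.54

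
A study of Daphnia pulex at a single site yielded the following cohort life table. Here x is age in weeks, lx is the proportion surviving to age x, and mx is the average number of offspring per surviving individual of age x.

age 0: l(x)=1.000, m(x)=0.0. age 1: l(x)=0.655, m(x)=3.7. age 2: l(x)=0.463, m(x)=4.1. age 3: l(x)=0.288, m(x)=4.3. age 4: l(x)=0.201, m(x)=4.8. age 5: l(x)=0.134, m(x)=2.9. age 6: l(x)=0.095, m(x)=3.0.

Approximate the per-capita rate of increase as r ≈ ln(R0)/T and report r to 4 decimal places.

0.8144

R0 = Σ lx·mx = 0 + 2.4235 + 1.8983 + 1.2384 + 0.9648 + 0.3886 + 0.285 = 7.1986
Σ x·lx·mx = 17.4475; T = 17.4475/7.1986 = 2.42374…
r ≈ ln(R0)/T = ln(7.1986)/2.42374… = 0.814399… → 0.8144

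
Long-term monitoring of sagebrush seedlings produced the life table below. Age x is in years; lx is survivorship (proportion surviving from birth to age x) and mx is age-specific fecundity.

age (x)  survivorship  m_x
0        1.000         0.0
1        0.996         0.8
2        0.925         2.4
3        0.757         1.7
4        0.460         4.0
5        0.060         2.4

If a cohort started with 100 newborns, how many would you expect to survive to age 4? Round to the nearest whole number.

46

Expected survivors = N0 · l_4 = 100 × 0.460 = 46 → 46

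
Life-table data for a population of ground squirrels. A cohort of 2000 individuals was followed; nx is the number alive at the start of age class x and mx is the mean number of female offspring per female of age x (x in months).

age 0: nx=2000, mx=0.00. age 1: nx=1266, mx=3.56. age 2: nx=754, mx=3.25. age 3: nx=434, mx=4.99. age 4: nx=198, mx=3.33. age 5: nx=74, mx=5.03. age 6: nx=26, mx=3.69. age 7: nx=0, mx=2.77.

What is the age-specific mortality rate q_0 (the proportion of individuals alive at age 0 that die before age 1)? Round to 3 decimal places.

0.367

lx = nx/n0 = nx/2000: 1, 0.633, 0.377, 0.217, 0.099, 0.037, 0.013, 0
q_0 = (l_0 − l_1) / l_0 = (1 − 0.633) / 1
     = 0.367 / 1 = 0.367 → 0.367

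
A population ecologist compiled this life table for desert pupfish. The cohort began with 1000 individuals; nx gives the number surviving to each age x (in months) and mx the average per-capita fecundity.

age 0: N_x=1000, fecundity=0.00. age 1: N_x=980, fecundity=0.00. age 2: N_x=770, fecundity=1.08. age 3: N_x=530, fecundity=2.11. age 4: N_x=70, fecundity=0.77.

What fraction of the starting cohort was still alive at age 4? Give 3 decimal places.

l_4 = n_4/n_0 = 70/1000 = 0.07 → 0.070

0.070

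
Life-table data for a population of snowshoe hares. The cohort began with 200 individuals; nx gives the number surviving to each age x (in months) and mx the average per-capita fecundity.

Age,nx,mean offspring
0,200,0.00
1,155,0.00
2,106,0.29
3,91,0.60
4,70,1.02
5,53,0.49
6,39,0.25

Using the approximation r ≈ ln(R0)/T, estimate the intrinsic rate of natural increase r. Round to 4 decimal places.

-0.0106

lx = nx/n0 = nx/200: 1, 0.775, 0.53, 0.455, 0.35, 0.265, 0.195
R0 = Σ lx·mx = 0 + 0 + 0.1537 + 0.273 + 0.357 + 0.12985 + 0.04875 = 0.9623
Σ x·lx·mx = 3.49615; T = 3.49615/0.9623 = 3.63312…
r ≈ ln(R0)/T = ln(0.9623)/3.63312… = -0.010577… → -0.0106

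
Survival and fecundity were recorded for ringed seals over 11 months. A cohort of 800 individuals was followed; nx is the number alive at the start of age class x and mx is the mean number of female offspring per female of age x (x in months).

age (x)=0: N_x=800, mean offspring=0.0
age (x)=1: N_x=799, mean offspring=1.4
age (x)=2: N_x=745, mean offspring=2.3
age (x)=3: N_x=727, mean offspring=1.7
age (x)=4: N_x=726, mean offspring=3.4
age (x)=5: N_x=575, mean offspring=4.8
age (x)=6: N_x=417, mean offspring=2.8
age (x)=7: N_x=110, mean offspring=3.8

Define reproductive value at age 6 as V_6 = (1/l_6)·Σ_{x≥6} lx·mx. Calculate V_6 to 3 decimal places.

3.802

lx = nx/n0 = nx/800: 1, 0.99875, 0.93125, 0.90875, 0.9075, 0.71875, 0.52125, 0.1375
lx·mx for x ≥ 6: 1.4595, 0.5225 → sum = 1.982
V_6 = 1.982 / l_6 = 1.982 / 0.52125 = 3.802398… → 3.802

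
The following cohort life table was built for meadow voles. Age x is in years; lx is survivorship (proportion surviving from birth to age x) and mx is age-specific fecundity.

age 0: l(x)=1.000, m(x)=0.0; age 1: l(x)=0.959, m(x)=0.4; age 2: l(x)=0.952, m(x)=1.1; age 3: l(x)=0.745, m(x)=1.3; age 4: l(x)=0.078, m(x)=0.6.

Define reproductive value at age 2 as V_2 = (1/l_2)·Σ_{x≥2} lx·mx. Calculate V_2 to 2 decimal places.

2.17

lx·mx for x ≥ 2: 1.0472, 0.9685, 0.0468 → sum = 2.0625
V_2 = 2.0625 / l_2 = 2.0625 / 0.952 = 2.166492… → 2.17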